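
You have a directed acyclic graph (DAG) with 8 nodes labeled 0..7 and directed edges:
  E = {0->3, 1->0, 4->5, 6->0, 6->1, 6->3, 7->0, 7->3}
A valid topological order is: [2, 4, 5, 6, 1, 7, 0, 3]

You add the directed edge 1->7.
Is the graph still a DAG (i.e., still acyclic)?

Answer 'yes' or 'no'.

Answer: yes

Derivation:
Given toposort: [2, 4, 5, 6, 1, 7, 0, 3]
Position of 1: index 4; position of 7: index 5
New edge 1->7: forward
Forward edge: respects the existing order. Still a DAG, same toposort still valid.
Still a DAG? yes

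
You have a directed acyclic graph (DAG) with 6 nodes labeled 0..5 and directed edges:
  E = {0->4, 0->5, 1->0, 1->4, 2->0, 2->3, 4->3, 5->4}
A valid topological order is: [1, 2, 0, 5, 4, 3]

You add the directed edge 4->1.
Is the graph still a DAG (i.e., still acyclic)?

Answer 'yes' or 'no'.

Given toposort: [1, 2, 0, 5, 4, 3]
Position of 4: index 4; position of 1: index 0
New edge 4->1: backward (u after v in old order)
Backward edge: old toposort is now invalid. Check if this creates a cycle.
Does 1 already reach 4? Reachable from 1: [0, 1, 3, 4, 5]. YES -> cycle!
Still a DAG? no

Answer: no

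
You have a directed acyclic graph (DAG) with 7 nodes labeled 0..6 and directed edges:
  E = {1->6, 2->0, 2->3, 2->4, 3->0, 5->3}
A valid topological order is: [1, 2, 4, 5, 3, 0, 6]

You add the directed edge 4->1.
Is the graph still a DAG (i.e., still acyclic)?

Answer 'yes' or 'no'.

Given toposort: [1, 2, 4, 5, 3, 0, 6]
Position of 4: index 2; position of 1: index 0
New edge 4->1: backward (u after v in old order)
Backward edge: old toposort is now invalid. Check if this creates a cycle.
Does 1 already reach 4? Reachable from 1: [1, 6]. NO -> still a DAG (reorder needed).
Still a DAG? yes

Answer: yes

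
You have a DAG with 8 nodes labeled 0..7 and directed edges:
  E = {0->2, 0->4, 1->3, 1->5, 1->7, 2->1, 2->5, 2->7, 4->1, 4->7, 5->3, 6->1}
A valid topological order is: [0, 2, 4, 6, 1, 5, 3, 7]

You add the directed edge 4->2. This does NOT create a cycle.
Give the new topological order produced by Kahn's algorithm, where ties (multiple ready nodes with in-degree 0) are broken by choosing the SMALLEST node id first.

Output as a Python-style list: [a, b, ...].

Answer: [0, 4, 2, 6, 1, 5, 3, 7]

Derivation:
Old toposort: [0, 2, 4, 6, 1, 5, 3, 7]
Added edge: 4->2
Position of 4 (2) > position of 2 (1). Must reorder: 4 must now come before 2.
Run Kahn's algorithm (break ties by smallest node id):
  initial in-degrees: [0, 3, 2, 2, 1, 2, 0, 3]
  ready (indeg=0): [0, 6]
  pop 0: indeg[2]->1; indeg[4]->0 | ready=[4, 6] | order so far=[0]
  pop 4: indeg[1]->2; indeg[2]->0; indeg[7]->2 | ready=[2, 6] | order so far=[0, 4]
  pop 2: indeg[1]->1; indeg[5]->1; indeg[7]->1 | ready=[6] | order so far=[0, 4, 2]
  pop 6: indeg[1]->0 | ready=[1] | order so far=[0, 4, 2, 6]
  pop 1: indeg[3]->1; indeg[5]->0; indeg[7]->0 | ready=[5, 7] | order so far=[0, 4, 2, 6, 1]
  pop 5: indeg[3]->0 | ready=[3, 7] | order so far=[0, 4, 2, 6, 1, 5]
  pop 3: no out-edges | ready=[7] | order so far=[0, 4, 2, 6, 1, 5, 3]
  pop 7: no out-edges | ready=[] | order so far=[0, 4, 2, 6, 1, 5, 3, 7]
  Result: [0, 4, 2, 6, 1, 5, 3, 7]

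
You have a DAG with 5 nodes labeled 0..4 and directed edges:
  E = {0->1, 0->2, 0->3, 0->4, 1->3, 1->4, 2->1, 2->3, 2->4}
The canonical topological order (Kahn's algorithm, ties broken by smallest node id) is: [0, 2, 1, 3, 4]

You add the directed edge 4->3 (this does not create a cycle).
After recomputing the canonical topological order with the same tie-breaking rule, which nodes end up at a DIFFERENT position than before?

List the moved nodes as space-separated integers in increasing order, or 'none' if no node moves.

Old toposort: [0, 2, 1, 3, 4]
Added edge 4->3
Recompute Kahn (smallest-id tiebreak):
  initial in-degrees: [0, 2, 1, 4, 3]
  ready (indeg=0): [0]
  pop 0: indeg[1]->1; indeg[2]->0; indeg[3]->3; indeg[4]->2 | ready=[2] | order so far=[0]
  pop 2: indeg[1]->0; indeg[3]->2; indeg[4]->1 | ready=[1] | order so far=[0, 2]
  pop 1: indeg[3]->1; indeg[4]->0 | ready=[4] | order so far=[0, 2, 1]
  pop 4: indeg[3]->0 | ready=[3] | order so far=[0, 2, 1, 4]
  pop 3: no out-edges | ready=[] | order so far=[0, 2, 1, 4, 3]
New canonical toposort: [0, 2, 1, 4, 3]
Compare positions:
  Node 0: index 0 -> 0 (same)
  Node 1: index 2 -> 2 (same)
  Node 2: index 1 -> 1 (same)
  Node 3: index 3 -> 4 (moved)
  Node 4: index 4 -> 3 (moved)
Nodes that changed position: 3 4

Answer: 3 4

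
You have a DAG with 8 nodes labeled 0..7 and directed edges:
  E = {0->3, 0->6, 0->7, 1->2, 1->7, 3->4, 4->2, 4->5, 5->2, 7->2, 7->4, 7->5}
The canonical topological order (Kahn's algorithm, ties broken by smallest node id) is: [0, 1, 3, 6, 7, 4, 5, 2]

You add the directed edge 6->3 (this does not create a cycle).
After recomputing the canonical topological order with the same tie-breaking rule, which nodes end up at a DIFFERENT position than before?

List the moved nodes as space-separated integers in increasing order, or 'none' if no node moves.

Old toposort: [0, 1, 3, 6, 7, 4, 5, 2]
Added edge 6->3
Recompute Kahn (smallest-id tiebreak):
  initial in-degrees: [0, 0, 4, 2, 2, 2, 1, 2]
  ready (indeg=0): [0, 1]
  pop 0: indeg[3]->1; indeg[6]->0; indeg[7]->1 | ready=[1, 6] | order so far=[0]
  pop 1: indeg[2]->3; indeg[7]->0 | ready=[6, 7] | order so far=[0, 1]
  pop 6: indeg[3]->0 | ready=[3, 7] | order so far=[0, 1, 6]
  pop 3: indeg[4]->1 | ready=[7] | order so far=[0, 1, 6, 3]
  pop 7: indeg[2]->2; indeg[4]->0; indeg[5]->1 | ready=[4] | order so far=[0, 1, 6, 3, 7]
  pop 4: indeg[2]->1; indeg[5]->0 | ready=[5] | order so far=[0, 1, 6, 3, 7, 4]
  pop 5: indeg[2]->0 | ready=[2] | order so far=[0, 1, 6, 3, 7, 4, 5]
  pop 2: no out-edges | ready=[] | order so far=[0, 1, 6, 3, 7, 4, 5, 2]
New canonical toposort: [0, 1, 6, 3, 7, 4, 5, 2]
Compare positions:
  Node 0: index 0 -> 0 (same)
  Node 1: index 1 -> 1 (same)
  Node 2: index 7 -> 7 (same)
  Node 3: index 2 -> 3 (moved)
  Node 4: index 5 -> 5 (same)
  Node 5: index 6 -> 6 (same)
  Node 6: index 3 -> 2 (moved)
  Node 7: index 4 -> 4 (same)
Nodes that changed position: 3 6

Answer: 3 6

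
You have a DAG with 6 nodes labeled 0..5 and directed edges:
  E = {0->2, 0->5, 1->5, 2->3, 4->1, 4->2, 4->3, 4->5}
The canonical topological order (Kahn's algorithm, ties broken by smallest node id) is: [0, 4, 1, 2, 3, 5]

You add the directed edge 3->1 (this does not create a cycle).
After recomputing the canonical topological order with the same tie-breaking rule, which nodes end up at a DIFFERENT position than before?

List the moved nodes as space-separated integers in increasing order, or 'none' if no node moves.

Old toposort: [0, 4, 1, 2, 3, 5]
Added edge 3->1
Recompute Kahn (smallest-id tiebreak):
  initial in-degrees: [0, 2, 2, 2, 0, 3]
  ready (indeg=0): [0, 4]
  pop 0: indeg[2]->1; indeg[5]->2 | ready=[4] | order so far=[0]
  pop 4: indeg[1]->1; indeg[2]->0; indeg[3]->1; indeg[5]->1 | ready=[2] | order so far=[0, 4]
  pop 2: indeg[3]->0 | ready=[3] | order so far=[0, 4, 2]
  pop 3: indeg[1]->0 | ready=[1] | order so far=[0, 4, 2, 3]
  pop 1: indeg[5]->0 | ready=[5] | order so far=[0, 4, 2, 3, 1]
  pop 5: no out-edges | ready=[] | order so far=[0, 4, 2, 3, 1, 5]
New canonical toposort: [0, 4, 2, 3, 1, 5]
Compare positions:
  Node 0: index 0 -> 0 (same)
  Node 1: index 2 -> 4 (moved)
  Node 2: index 3 -> 2 (moved)
  Node 3: index 4 -> 3 (moved)
  Node 4: index 1 -> 1 (same)
  Node 5: index 5 -> 5 (same)
Nodes that changed position: 1 2 3

Answer: 1 2 3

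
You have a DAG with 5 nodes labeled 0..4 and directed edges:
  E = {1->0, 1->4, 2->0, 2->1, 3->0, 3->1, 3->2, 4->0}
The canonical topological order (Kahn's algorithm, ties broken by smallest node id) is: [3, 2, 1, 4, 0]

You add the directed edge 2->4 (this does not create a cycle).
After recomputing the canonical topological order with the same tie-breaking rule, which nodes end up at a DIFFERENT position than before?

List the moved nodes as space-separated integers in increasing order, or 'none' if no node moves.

Old toposort: [3, 2, 1, 4, 0]
Added edge 2->4
Recompute Kahn (smallest-id tiebreak):
  initial in-degrees: [4, 2, 1, 0, 2]
  ready (indeg=0): [3]
  pop 3: indeg[0]->3; indeg[1]->1; indeg[2]->0 | ready=[2] | order so far=[3]
  pop 2: indeg[0]->2; indeg[1]->0; indeg[4]->1 | ready=[1] | order so far=[3, 2]
  pop 1: indeg[0]->1; indeg[4]->0 | ready=[4] | order so far=[3, 2, 1]
  pop 4: indeg[0]->0 | ready=[0] | order so far=[3, 2, 1, 4]
  pop 0: no out-edges | ready=[] | order so far=[3, 2, 1, 4, 0]
New canonical toposort: [3, 2, 1, 4, 0]
Compare positions:
  Node 0: index 4 -> 4 (same)
  Node 1: index 2 -> 2 (same)
  Node 2: index 1 -> 1 (same)
  Node 3: index 0 -> 0 (same)
  Node 4: index 3 -> 3 (same)
Nodes that changed position: none

Answer: none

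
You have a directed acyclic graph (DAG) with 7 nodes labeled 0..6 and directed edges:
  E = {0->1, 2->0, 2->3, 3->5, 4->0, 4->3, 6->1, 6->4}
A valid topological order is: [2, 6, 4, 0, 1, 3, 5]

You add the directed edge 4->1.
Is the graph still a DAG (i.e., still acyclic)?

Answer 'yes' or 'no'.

Answer: yes

Derivation:
Given toposort: [2, 6, 4, 0, 1, 3, 5]
Position of 4: index 2; position of 1: index 4
New edge 4->1: forward
Forward edge: respects the existing order. Still a DAG, same toposort still valid.
Still a DAG? yes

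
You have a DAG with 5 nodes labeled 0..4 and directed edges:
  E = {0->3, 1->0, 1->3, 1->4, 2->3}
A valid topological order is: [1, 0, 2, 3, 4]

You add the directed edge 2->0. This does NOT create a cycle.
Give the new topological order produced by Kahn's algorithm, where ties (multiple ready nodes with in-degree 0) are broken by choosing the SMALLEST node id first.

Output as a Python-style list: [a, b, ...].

Answer: [1, 2, 0, 3, 4]

Derivation:
Old toposort: [1, 0, 2, 3, 4]
Added edge: 2->0
Position of 2 (2) > position of 0 (1). Must reorder: 2 must now come before 0.
Run Kahn's algorithm (break ties by smallest node id):
  initial in-degrees: [2, 0, 0, 3, 1]
  ready (indeg=0): [1, 2]
  pop 1: indeg[0]->1; indeg[3]->2; indeg[4]->0 | ready=[2, 4] | order so far=[1]
  pop 2: indeg[0]->0; indeg[3]->1 | ready=[0, 4] | order so far=[1, 2]
  pop 0: indeg[3]->0 | ready=[3, 4] | order so far=[1, 2, 0]
  pop 3: no out-edges | ready=[4] | order so far=[1, 2, 0, 3]
  pop 4: no out-edges | ready=[] | order so far=[1, 2, 0, 3, 4]
  Result: [1, 2, 0, 3, 4]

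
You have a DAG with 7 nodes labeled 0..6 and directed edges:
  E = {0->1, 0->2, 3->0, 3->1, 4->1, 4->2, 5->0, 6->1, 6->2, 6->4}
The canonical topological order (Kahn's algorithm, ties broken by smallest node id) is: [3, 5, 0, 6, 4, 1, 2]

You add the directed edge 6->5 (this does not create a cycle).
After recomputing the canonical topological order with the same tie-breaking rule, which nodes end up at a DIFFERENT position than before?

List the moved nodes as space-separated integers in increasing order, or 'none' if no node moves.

Answer: 0 4 5 6

Derivation:
Old toposort: [3, 5, 0, 6, 4, 1, 2]
Added edge 6->5
Recompute Kahn (smallest-id tiebreak):
  initial in-degrees: [2, 4, 3, 0, 1, 1, 0]
  ready (indeg=0): [3, 6]
  pop 3: indeg[0]->1; indeg[1]->3 | ready=[6] | order so far=[3]
  pop 6: indeg[1]->2; indeg[2]->2; indeg[4]->0; indeg[5]->0 | ready=[4, 5] | order so far=[3, 6]
  pop 4: indeg[1]->1; indeg[2]->1 | ready=[5] | order so far=[3, 6, 4]
  pop 5: indeg[0]->0 | ready=[0] | order so far=[3, 6, 4, 5]
  pop 0: indeg[1]->0; indeg[2]->0 | ready=[1, 2] | order so far=[3, 6, 4, 5, 0]
  pop 1: no out-edges | ready=[2] | order so far=[3, 6, 4, 5, 0, 1]
  pop 2: no out-edges | ready=[] | order so far=[3, 6, 4, 5, 0, 1, 2]
New canonical toposort: [3, 6, 4, 5, 0, 1, 2]
Compare positions:
  Node 0: index 2 -> 4 (moved)
  Node 1: index 5 -> 5 (same)
  Node 2: index 6 -> 6 (same)
  Node 3: index 0 -> 0 (same)
  Node 4: index 4 -> 2 (moved)
  Node 5: index 1 -> 3 (moved)
  Node 6: index 3 -> 1 (moved)
Nodes that changed position: 0 4 5 6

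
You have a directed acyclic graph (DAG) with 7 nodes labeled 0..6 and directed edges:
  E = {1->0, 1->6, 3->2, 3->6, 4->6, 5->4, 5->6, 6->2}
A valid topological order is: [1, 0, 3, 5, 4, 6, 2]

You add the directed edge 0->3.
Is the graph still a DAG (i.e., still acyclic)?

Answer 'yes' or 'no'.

Answer: yes

Derivation:
Given toposort: [1, 0, 3, 5, 4, 6, 2]
Position of 0: index 1; position of 3: index 2
New edge 0->3: forward
Forward edge: respects the existing order. Still a DAG, same toposort still valid.
Still a DAG? yes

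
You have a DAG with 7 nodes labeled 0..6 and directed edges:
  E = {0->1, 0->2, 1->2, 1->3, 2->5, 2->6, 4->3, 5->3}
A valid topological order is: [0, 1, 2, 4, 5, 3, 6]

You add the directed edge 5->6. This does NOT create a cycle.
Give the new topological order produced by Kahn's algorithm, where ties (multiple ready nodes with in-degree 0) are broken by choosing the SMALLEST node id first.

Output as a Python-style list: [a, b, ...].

Answer: [0, 1, 2, 4, 5, 3, 6]

Derivation:
Old toposort: [0, 1, 2, 4, 5, 3, 6]
Added edge: 5->6
Position of 5 (4) < position of 6 (6). Old order still valid.
Run Kahn's algorithm (break ties by smallest node id):
  initial in-degrees: [0, 1, 2, 3, 0, 1, 2]
  ready (indeg=0): [0, 4]
  pop 0: indeg[1]->0; indeg[2]->1 | ready=[1, 4] | order so far=[0]
  pop 1: indeg[2]->0; indeg[3]->2 | ready=[2, 4] | order so far=[0, 1]
  pop 2: indeg[5]->0; indeg[6]->1 | ready=[4, 5] | order so far=[0, 1, 2]
  pop 4: indeg[3]->1 | ready=[5] | order so far=[0, 1, 2, 4]
  pop 5: indeg[3]->0; indeg[6]->0 | ready=[3, 6] | order so far=[0, 1, 2, 4, 5]
  pop 3: no out-edges | ready=[6] | order so far=[0, 1, 2, 4, 5, 3]
  pop 6: no out-edges | ready=[] | order so far=[0, 1, 2, 4, 5, 3, 6]
  Result: [0, 1, 2, 4, 5, 3, 6]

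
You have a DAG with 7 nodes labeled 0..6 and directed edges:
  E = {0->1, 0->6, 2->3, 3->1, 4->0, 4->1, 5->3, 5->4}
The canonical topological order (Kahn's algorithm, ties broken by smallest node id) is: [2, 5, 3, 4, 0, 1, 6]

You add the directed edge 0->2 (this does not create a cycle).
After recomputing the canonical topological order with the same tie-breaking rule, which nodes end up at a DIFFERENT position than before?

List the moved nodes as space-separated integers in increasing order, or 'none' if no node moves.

Answer: 0 2 3 4 5

Derivation:
Old toposort: [2, 5, 3, 4, 0, 1, 6]
Added edge 0->2
Recompute Kahn (smallest-id tiebreak):
  initial in-degrees: [1, 3, 1, 2, 1, 0, 1]
  ready (indeg=0): [5]
  pop 5: indeg[3]->1; indeg[4]->0 | ready=[4] | order so far=[5]
  pop 4: indeg[0]->0; indeg[1]->2 | ready=[0] | order so far=[5, 4]
  pop 0: indeg[1]->1; indeg[2]->0; indeg[6]->0 | ready=[2, 6] | order so far=[5, 4, 0]
  pop 2: indeg[3]->0 | ready=[3, 6] | order so far=[5, 4, 0, 2]
  pop 3: indeg[1]->0 | ready=[1, 6] | order so far=[5, 4, 0, 2, 3]
  pop 1: no out-edges | ready=[6] | order so far=[5, 4, 0, 2, 3, 1]
  pop 6: no out-edges | ready=[] | order so far=[5, 4, 0, 2, 3, 1, 6]
New canonical toposort: [5, 4, 0, 2, 3, 1, 6]
Compare positions:
  Node 0: index 4 -> 2 (moved)
  Node 1: index 5 -> 5 (same)
  Node 2: index 0 -> 3 (moved)
  Node 3: index 2 -> 4 (moved)
  Node 4: index 3 -> 1 (moved)
  Node 5: index 1 -> 0 (moved)
  Node 6: index 6 -> 6 (same)
Nodes that changed position: 0 2 3 4 5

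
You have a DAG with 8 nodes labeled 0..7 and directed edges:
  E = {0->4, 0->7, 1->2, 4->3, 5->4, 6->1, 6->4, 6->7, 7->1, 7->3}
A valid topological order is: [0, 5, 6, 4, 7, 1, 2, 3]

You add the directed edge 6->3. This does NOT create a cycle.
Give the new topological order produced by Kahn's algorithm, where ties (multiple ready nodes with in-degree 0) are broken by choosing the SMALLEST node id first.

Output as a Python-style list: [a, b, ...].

Old toposort: [0, 5, 6, 4, 7, 1, 2, 3]
Added edge: 6->3
Position of 6 (2) < position of 3 (7). Old order still valid.
Run Kahn's algorithm (break ties by smallest node id):
  initial in-degrees: [0, 2, 1, 3, 3, 0, 0, 2]
  ready (indeg=0): [0, 5, 6]
  pop 0: indeg[4]->2; indeg[7]->1 | ready=[5, 6] | order so far=[0]
  pop 5: indeg[4]->1 | ready=[6] | order so far=[0, 5]
  pop 6: indeg[1]->1; indeg[3]->2; indeg[4]->0; indeg[7]->0 | ready=[4, 7] | order so far=[0, 5, 6]
  pop 4: indeg[3]->1 | ready=[7] | order so far=[0, 5, 6, 4]
  pop 7: indeg[1]->0; indeg[3]->0 | ready=[1, 3] | order so far=[0, 5, 6, 4, 7]
  pop 1: indeg[2]->0 | ready=[2, 3] | order so far=[0, 5, 6, 4, 7, 1]
  pop 2: no out-edges | ready=[3] | order so far=[0, 5, 6, 4, 7, 1, 2]
  pop 3: no out-edges | ready=[] | order so far=[0, 5, 6, 4, 7, 1, 2, 3]
  Result: [0, 5, 6, 4, 7, 1, 2, 3]

Answer: [0, 5, 6, 4, 7, 1, 2, 3]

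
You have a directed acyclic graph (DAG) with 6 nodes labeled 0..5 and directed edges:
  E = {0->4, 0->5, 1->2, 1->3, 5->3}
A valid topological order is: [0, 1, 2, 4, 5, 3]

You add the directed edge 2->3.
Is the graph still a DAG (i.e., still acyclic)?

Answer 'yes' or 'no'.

Answer: yes

Derivation:
Given toposort: [0, 1, 2, 4, 5, 3]
Position of 2: index 2; position of 3: index 5
New edge 2->3: forward
Forward edge: respects the existing order. Still a DAG, same toposort still valid.
Still a DAG? yes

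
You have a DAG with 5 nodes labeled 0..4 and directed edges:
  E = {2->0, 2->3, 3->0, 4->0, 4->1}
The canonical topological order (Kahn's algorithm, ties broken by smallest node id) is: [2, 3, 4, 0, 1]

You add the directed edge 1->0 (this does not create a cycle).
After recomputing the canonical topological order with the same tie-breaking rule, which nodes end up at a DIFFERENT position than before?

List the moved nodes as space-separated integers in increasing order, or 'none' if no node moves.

Answer: 0 1

Derivation:
Old toposort: [2, 3, 4, 0, 1]
Added edge 1->0
Recompute Kahn (smallest-id tiebreak):
  initial in-degrees: [4, 1, 0, 1, 0]
  ready (indeg=0): [2, 4]
  pop 2: indeg[0]->3; indeg[3]->0 | ready=[3, 4] | order so far=[2]
  pop 3: indeg[0]->2 | ready=[4] | order so far=[2, 3]
  pop 4: indeg[0]->1; indeg[1]->0 | ready=[1] | order so far=[2, 3, 4]
  pop 1: indeg[0]->0 | ready=[0] | order so far=[2, 3, 4, 1]
  pop 0: no out-edges | ready=[] | order so far=[2, 3, 4, 1, 0]
New canonical toposort: [2, 3, 4, 1, 0]
Compare positions:
  Node 0: index 3 -> 4 (moved)
  Node 1: index 4 -> 3 (moved)
  Node 2: index 0 -> 0 (same)
  Node 3: index 1 -> 1 (same)
  Node 4: index 2 -> 2 (same)
Nodes that changed position: 0 1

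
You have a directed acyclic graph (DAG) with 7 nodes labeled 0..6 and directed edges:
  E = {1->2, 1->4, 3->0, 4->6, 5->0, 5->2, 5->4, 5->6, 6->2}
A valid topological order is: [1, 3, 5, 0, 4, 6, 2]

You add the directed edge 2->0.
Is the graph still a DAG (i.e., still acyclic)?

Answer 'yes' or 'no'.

Answer: yes

Derivation:
Given toposort: [1, 3, 5, 0, 4, 6, 2]
Position of 2: index 6; position of 0: index 3
New edge 2->0: backward (u after v in old order)
Backward edge: old toposort is now invalid. Check if this creates a cycle.
Does 0 already reach 2? Reachable from 0: [0]. NO -> still a DAG (reorder needed).
Still a DAG? yes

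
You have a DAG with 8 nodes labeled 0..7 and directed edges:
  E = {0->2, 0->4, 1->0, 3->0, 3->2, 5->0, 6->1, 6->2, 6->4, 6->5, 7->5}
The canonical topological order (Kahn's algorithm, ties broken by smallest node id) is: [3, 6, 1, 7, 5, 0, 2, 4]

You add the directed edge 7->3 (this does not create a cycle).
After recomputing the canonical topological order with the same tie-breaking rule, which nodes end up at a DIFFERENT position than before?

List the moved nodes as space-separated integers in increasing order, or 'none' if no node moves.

Answer: 1 3 6 7

Derivation:
Old toposort: [3, 6, 1, 7, 5, 0, 2, 4]
Added edge 7->3
Recompute Kahn (smallest-id tiebreak):
  initial in-degrees: [3, 1, 3, 1, 2, 2, 0, 0]
  ready (indeg=0): [6, 7]
  pop 6: indeg[1]->0; indeg[2]->2; indeg[4]->1; indeg[5]->1 | ready=[1, 7] | order so far=[6]
  pop 1: indeg[0]->2 | ready=[7] | order so far=[6, 1]
  pop 7: indeg[3]->0; indeg[5]->0 | ready=[3, 5] | order so far=[6, 1, 7]
  pop 3: indeg[0]->1; indeg[2]->1 | ready=[5] | order so far=[6, 1, 7, 3]
  pop 5: indeg[0]->0 | ready=[0] | order so far=[6, 1, 7, 3, 5]
  pop 0: indeg[2]->0; indeg[4]->0 | ready=[2, 4] | order so far=[6, 1, 7, 3, 5, 0]
  pop 2: no out-edges | ready=[4] | order so far=[6, 1, 7, 3, 5, 0, 2]
  pop 4: no out-edges | ready=[] | order so far=[6, 1, 7, 3, 5, 0, 2, 4]
New canonical toposort: [6, 1, 7, 3, 5, 0, 2, 4]
Compare positions:
  Node 0: index 5 -> 5 (same)
  Node 1: index 2 -> 1 (moved)
  Node 2: index 6 -> 6 (same)
  Node 3: index 0 -> 3 (moved)
  Node 4: index 7 -> 7 (same)
  Node 5: index 4 -> 4 (same)
  Node 6: index 1 -> 0 (moved)
  Node 7: index 3 -> 2 (moved)
Nodes that changed position: 1 3 6 7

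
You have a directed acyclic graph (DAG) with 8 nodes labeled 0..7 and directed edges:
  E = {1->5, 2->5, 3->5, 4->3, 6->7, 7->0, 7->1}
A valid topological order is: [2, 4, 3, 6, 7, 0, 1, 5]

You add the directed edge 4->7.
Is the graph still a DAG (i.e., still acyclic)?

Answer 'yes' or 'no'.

Given toposort: [2, 4, 3, 6, 7, 0, 1, 5]
Position of 4: index 1; position of 7: index 4
New edge 4->7: forward
Forward edge: respects the existing order. Still a DAG, same toposort still valid.
Still a DAG? yes

Answer: yes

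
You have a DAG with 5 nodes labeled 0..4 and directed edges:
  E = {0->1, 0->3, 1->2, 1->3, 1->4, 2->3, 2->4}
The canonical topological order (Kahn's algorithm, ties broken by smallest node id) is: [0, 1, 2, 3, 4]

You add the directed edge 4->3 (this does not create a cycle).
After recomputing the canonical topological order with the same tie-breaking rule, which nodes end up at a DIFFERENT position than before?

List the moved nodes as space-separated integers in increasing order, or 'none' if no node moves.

Answer: 3 4

Derivation:
Old toposort: [0, 1, 2, 3, 4]
Added edge 4->3
Recompute Kahn (smallest-id tiebreak):
  initial in-degrees: [0, 1, 1, 4, 2]
  ready (indeg=0): [0]
  pop 0: indeg[1]->0; indeg[3]->3 | ready=[1] | order so far=[0]
  pop 1: indeg[2]->0; indeg[3]->2; indeg[4]->1 | ready=[2] | order so far=[0, 1]
  pop 2: indeg[3]->1; indeg[4]->0 | ready=[4] | order so far=[0, 1, 2]
  pop 4: indeg[3]->0 | ready=[3] | order so far=[0, 1, 2, 4]
  pop 3: no out-edges | ready=[] | order so far=[0, 1, 2, 4, 3]
New canonical toposort: [0, 1, 2, 4, 3]
Compare positions:
  Node 0: index 0 -> 0 (same)
  Node 1: index 1 -> 1 (same)
  Node 2: index 2 -> 2 (same)
  Node 3: index 3 -> 4 (moved)
  Node 4: index 4 -> 3 (moved)
Nodes that changed position: 3 4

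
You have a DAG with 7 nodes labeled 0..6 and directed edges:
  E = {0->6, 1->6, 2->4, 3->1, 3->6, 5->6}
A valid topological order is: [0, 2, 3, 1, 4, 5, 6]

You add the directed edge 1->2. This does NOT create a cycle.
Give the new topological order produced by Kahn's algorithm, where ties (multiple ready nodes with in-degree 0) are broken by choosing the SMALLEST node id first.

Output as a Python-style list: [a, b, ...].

Old toposort: [0, 2, 3, 1, 4, 5, 6]
Added edge: 1->2
Position of 1 (3) > position of 2 (1). Must reorder: 1 must now come before 2.
Run Kahn's algorithm (break ties by smallest node id):
  initial in-degrees: [0, 1, 1, 0, 1, 0, 4]
  ready (indeg=0): [0, 3, 5]
  pop 0: indeg[6]->3 | ready=[3, 5] | order so far=[0]
  pop 3: indeg[1]->0; indeg[6]->2 | ready=[1, 5] | order so far=[0, 3]
  pop 1: indeg[2]->0; indeg[6]->1 | ready=[2, 5] | order so far=[0, 3, 1]
  pop 2: indeg[4]->0 | ready=[4, 5] | order so far=[0, 3, 1, 2]
  pop 4: no out-edges | ready=[5] | order so far=[0, 3, 1, 2, 4]
  pop 5: indeg[6]->0 | ready=[6] | order so far=[0, 3, 1, 2, 4, 5]
  pop 6: no out-edges | ready=[] | order so far=[0, 3, 1, 2, 4, 5, 6]
  Result: [0, 3, 1, 2, 4, 5, 6]

Answer: [0, 3, 1, 2, 4, 5, 6]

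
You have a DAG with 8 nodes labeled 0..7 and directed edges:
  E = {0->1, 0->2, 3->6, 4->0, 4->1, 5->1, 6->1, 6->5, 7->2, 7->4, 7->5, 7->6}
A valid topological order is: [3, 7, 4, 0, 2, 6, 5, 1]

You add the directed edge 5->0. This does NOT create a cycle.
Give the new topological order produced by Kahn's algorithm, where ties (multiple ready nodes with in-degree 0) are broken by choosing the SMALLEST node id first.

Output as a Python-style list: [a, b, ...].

Old toposort: [3, 7, 4, 0, 2, 6, 5, 1]
Added edge: 5->0
Position of 5 (6) > position of 0 (3). Must reorder: 5 must now come before 0.
Run Kahn's algorithm (break ties by smallest node id):
  initial in-degrees: [2, 4, 2, 0, 1, 2, 2, 0]
  ready (indeg=0): [3, 7]
  pop 3: indeg[6]->1 | ready=[7] | order so far=[3]
  pop 7: indeg[2]->1; indeg[4]->0; indeg[5]->1; indeg[6]->0 | ready=[4, 6] | order so far=[3, 7]
  pop 4: indeg[0]->1; indeg[1]->3 | ready=[6] | order so far=[3, 7, 4]
  pop 6: indeg[1]->2; indeg[5]->0 | ready=[5] | order so far=[3, 7, 4, 6]
  pop 5: indeg[0]->0; indeg[1]->1 | ready=[0] | order so far=[3, 7, 4, 6, 5]
  pop 0: indeg[1]->0; indeg[2]->0 | ready=[1, 2] | order so far=[3, 7, 4, 6, 5, 0]
  pop 1: no out-edges | ready=[2] | order so far=[3, 7, 4, 6, 5, 0, 1]
  pop 2: no out-edges | ready=[] | order so far=[3, 7, 4, 6, 5, 0, 1, 2]
  Result: [3, 7, 4, 6, 5, 0, 1, 2]

Answer: [3, 7, 4, 6, 5, 0, 1, 2]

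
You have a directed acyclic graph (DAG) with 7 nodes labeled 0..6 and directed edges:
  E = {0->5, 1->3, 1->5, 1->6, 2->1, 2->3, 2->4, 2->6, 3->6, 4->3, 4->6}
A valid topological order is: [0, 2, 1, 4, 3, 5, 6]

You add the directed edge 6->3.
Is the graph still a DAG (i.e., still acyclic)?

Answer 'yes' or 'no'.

Answer: no

Derivation:
Given toposort: [0, 2, 1, 4, 3, 5, 6]
Position of 6: index 6; position of 3: index 4
New edge 6->3: backward (u after v in old order)
Backward edge: old toposort is now invalid. Check if this creates a cycle.
Does 3 already reach 6? Reachable from 3: [3, 6]. YES -> cycle!
Still a DAG? no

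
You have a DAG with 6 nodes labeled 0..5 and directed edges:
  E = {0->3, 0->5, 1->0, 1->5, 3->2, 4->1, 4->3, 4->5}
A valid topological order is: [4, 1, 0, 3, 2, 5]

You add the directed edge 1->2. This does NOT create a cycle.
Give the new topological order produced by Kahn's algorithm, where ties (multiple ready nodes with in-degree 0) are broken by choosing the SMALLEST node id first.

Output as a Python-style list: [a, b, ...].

Answer: [4, 1, 0, 3, 2, 5]

Derivation:
Old toposort: [4, 1, 0, 3, 2, 5]
Added edge: 1->2
Position of 1 (1) < position of 2 (4). Old order still valid.
Run Kahn's algorithm (break ties by smallest node id):
  initial in-degrees: [1, 1, 2, 2, 0, 3]
  ready (indeg=0): [4]
  pop 4: indeg[1]->0; indeg[3]->1; indeg[5]->2 | ready=[1] | order so far=[4]
  pop 1: indeg[0]->0; indeg[2]->1; indeg[5]->1 | ready=[0] | order so far=[4, 1]
  pop 0: indeg[3]->0; indeg[5]->0 | ready=[3, 5] | order so far=[4, 1, 0]
  pop 3: indeg[2]->0 | ready=[2, 5] | order so far=[4, 1, 0, 3]
  pop 2: no out-edges | ready=[5] | order so far=[4, 1, 0, 3, 2]
  pop 5: no out-edges | ready=[] | order so far=[4, 1, 0, 3, 2, 5]
  Result: [4, 1, 0, 3, 2, 5]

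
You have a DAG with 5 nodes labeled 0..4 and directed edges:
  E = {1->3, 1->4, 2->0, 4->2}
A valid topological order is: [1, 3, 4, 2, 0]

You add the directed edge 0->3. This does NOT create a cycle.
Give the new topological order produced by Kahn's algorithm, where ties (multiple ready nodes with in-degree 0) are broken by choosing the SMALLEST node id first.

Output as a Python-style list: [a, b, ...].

Old toposort: [1, 3, 4, 2, 0]
Added edge: 0->3
Position of 0 (4) > position of 3 (1). Must reorder: 0 must now come before 3.
Run Kahn's algorithm (break ties by smallest node id):
  initial in-degrees: [1, 0, 1, 2, 1]
  ready (indeg=0): [1]
  pop 1: indeg[3]->1; indeg[4]->0 | ready=[4] | order so far=[1]
  pop 4: indeg[2]->0 | ready=[2] | order so far=[1, 4]
  pop 2: indeg[0]->0 | ready=[0] | order so far=[1, 4, 2]
  pop 0: indeg[3]->0 | ready=[3] | order so far=[1, 4, 2, 0]
  pop 3: no out-edges | ready=[] | order so far=[1, 4, 2, 0, 3]
  Result: [1, 4, 2, 0, 3]

Answer: [1, 4, 2, 0, 3]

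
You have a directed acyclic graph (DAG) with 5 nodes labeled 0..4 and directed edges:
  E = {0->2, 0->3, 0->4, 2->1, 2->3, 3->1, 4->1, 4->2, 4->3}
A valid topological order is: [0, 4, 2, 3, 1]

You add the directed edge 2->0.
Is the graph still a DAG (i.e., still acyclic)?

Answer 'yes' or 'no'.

Given toposort: [0, 4, 2, 3, 1]
Position of 2: index 2; position of 0: index 0
New edge 2->0: backward (u after v in old order)
Backward edge: old toposort is now invalid. Check if this creates a cycle.
Does 0 already reach 2? Reachable from 0: [0, 1, 2, 3, 4]. YES -> cycle!
Still a DAG? no

Answer: no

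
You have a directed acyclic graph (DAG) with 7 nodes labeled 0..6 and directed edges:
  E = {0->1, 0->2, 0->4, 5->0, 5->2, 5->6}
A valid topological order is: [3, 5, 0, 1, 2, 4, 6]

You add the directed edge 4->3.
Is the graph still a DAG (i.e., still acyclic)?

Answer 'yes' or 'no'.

Answer: yes

Derivation:
Given toposort: [3, 5, 0, 1, 2, 4, 6]
Position of 4: index 5; position of 3: index 0
New edge 4->3: backward (u after v in old order)
Backward edge: old toposort is now invalid. Check if this creates a cycle.
Does 3 already reach 4? Reachable from 3: [3]. NO -> still a DAG (reorder needed).
Still a DAG? yes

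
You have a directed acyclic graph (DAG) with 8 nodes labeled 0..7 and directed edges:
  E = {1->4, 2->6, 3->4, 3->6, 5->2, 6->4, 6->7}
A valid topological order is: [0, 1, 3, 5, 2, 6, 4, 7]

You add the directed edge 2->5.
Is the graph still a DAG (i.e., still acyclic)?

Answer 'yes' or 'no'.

Answer: no

Derivation:
Given toposort: [0, 1, 3, 5, 2, 6, 4, 7]
Position of 2: index 4; position of 5: index 3
New edge 2->5: backward (u after v in old order)
Backward edge: old toposort is now invalid. Check if this creates a cycle.
Does 5 already reach 2? Reachable from 5: [2, 4, 5, 6, 7]. YES -> cycle!
Still a DAG? no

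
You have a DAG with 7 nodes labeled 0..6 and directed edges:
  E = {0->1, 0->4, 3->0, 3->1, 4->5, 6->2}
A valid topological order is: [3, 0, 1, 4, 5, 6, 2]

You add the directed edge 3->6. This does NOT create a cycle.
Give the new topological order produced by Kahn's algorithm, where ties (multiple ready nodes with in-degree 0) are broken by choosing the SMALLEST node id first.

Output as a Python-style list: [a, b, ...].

Answer: [3, 0, 1, 4, 5, 6, 2]

Derivation:
Old toposort: [3, 0, 1, 4, 5, 6, 2]
Added edge: 3->6
Position of 3 (0) < position of 6 (5). Old order still valid.
Run Kahn's algorithm (break ties by smallest node id):
  initial in-degrees: [1, 2, 1, 0, 1, 1, 1]
  ready (indeg=0): [3]
  pop 3: indeg[0]->0; indeg[1]->1; indeg[6]->0 | ready=[0, 6] | order so far=[3]
  pop 0: indeg[1]->0; indeg[4]->0 | ready=[1, 4, 6] | order so far=[3, 0]
  pop 1: no out-edges | ready=[4, 6] | order so far=[3, 0, 1]
  pop 4: indeg[5]->0 | ready=[5, 6] | order so far=[3, 0, 1, 4]
  pop 5: no out-edges | ready=[6] | order so far=[3, 0, 1, 4, 5]
  pop 6: indeg[2]->0 | ready=[2] | order so far=[3, 0, 1, 4, 5, 6]
  pop 2: no out-edges | ready=[] | order so far=[3, 0, 1, 4, 5, 6, 2]
  Result: [3, 0, 1, 4, 5, 6, 2]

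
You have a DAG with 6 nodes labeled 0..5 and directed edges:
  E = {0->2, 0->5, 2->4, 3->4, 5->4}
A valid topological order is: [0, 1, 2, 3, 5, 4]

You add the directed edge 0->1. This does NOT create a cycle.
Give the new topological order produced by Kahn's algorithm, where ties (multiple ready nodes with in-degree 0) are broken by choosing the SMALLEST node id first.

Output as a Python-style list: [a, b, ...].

Answer: [0, 1, 2, 3, 5, 4]

Derivation:
Old toposort: [0, 1, 2, 3, 5, 4]
Added edge: 0->1
Position of 0 (0) < position of 1 (1). Old order still valid.
Run Kahn's algorithm (break ties by smallest node id):
  initial in-degrees: [0, 1, 1, 0, 3, 1]
  ready (indeg=0): [0, 3]
  pop 0: indeg[1]->0; indeg[2]->0; indeg[5]->0 | ready=[1, 2, 3, 5] | order so far=[0]
  pop 1: no out-edges | ready=[2, 3, 5] | order so far=[0, 1]
  pop 2: indeg[4]->2 | ready=[3, 5] | order so far=[0, 1, 2]
  pop 3: indeg[4]->1 | ready=[5] | order so far=[0, 1, 2, 3]
  pop 5: indeg[4]->0 | ready=[4] | order so far=[0, 1, 2, 3, 5]
  pop 4: no out-edges | ready=[] | order so far=[0, 1, 2, 3, 5, 4]
  Result: [0, 1, 2, 3, 5, 4]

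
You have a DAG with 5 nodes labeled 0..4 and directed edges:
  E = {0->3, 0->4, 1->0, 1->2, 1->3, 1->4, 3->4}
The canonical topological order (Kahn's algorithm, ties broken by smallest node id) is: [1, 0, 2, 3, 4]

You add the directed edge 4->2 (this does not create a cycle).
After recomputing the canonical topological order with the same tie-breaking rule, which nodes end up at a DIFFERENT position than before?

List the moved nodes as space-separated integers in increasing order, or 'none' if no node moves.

Answer: 2 3 4

Derivation:
Old toposort: [1, 0, 2, 3, 4]
Added edge 4->2
Recompute Kahn (smallest-id tiebreak):
  initial in-degrees: [1, 0, 2, 2, 3]
  ready (indeg=0): [1]
  pop 1: indeg[0]->0; indeg[2]->1; indeg[3]->1; indeg[4]->2 | ready=[0] | order so far=[1]
  pop 0: indeg[3]->0; indeg[4]->1 | ready=[3] | order so far=[1, 0]
  pop 3: indeg[4]->0 | ready=[4] | order so far=[1, 0, 3]
  pop 4: indeg[2]->0 | ready=[2] | order so far=[1, 0, 3, 4]
  pop 2: no out-edges | ready=[] | order so far=[1, 0, 3, 4, 2]
New canonical toposort: [1, 0, 3, 4, 2]
Compare positions:
  Node 0: index 1 -> 1 (same)
  Node 1: index 0 -> 0 (same)
  Node 2: index 2 -> 4 (moved)
  Node 3: index 3 -> 2 (moved)
  Node 4: index 4 -> 3 (moved)
Nodes that changed position: 2 3 4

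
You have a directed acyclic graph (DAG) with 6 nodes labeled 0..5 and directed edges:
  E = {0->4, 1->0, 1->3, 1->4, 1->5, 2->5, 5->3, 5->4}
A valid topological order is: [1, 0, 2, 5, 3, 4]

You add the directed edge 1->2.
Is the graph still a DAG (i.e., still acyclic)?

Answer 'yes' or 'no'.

Answer: yes

Derivation:
Given toposort: [1, 0, 2, 5, 3, 4]
Position of 1: index 0; position of 2: index 2
New edge 1->2: forward
Forward edge: respects the existing order. Still a DAG, same toposort still valid.
Still a DAG? yes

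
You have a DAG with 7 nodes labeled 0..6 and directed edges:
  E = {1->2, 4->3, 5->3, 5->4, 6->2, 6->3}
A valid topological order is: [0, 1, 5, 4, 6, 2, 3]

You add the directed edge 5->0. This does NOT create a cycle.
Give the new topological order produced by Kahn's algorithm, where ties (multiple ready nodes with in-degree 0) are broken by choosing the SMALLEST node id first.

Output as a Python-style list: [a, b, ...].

Answer: [1, 5, 0, 4, 6, 2, 3]

Derivation:
Old toposort: [0, 1, 5, 4, 6, 2, 3]
Added edge: 5->0
Position of 5 (2) > position of 0 (0). Must reorder: 5 must now come before 0.
Run Kahn's algorithm (break ties by smallest node id):
  initial in-degrees: [1, 0, 2, 3, 1, 0, 0]
  ready (indeg=0): [1, 5, 6]
  pop 1: indeg[2]->1 | ready=[5, 6] | order so far=[1]
  pop 5: indeg[0]->0; indeg[3]->2; indeg[4]->0 | ready=[0, 4, 6] | order so far=[1, 5]
  pop 0: no out-edges | ready=[4, 6] | order so far=[1, 5, 0]
  pop 4: indeg[3]->1 | ready=[6] | order so far=[1, 5, 0, 4]
  pop 6: indeg[2]->0; indeg[3]->0 | ready=[2, 3] | order so far=[1, 5, 0, 4, 6]
  pop 2: no out-edges | ready=[3] | order so far=[1, 5, 0, 4, 6, 2]
  pop 3: no out-edges | ready=[] | order so far=[1, 5, 0, 4, 6, 2, 3]
  Result: [1, 5, 0, 4, 6, 2, 3]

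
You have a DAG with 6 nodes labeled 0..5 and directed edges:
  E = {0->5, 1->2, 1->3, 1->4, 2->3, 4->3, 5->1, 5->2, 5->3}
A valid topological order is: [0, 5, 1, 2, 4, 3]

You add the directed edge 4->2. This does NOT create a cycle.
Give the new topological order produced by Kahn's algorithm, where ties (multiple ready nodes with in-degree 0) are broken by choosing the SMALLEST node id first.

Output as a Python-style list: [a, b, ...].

Answer: [0, 5, 1, 4, 2, 3]

Derivation:
Old toposort: [0, 5, 1, 2, 4, 3]
Added edge: 4->2
Position of 4 (4) > position of 2 (3). Must reorder: 4 must now come before 2.
Run Kahn's algorithm (break ties by smallest node id):
  initial in-degrees: [0, 1, 3, 4, 1, 1]
  ready (indeg=0): [0]
  pop 0: indeg[5]->0 | ready=[5] | order so far=[0]
  pop 5: indeg[1]->0; indeg[2]->2; indeg[3]->3 | ready=[1] | order so far=[0, 5]
  pop 1: indeg[2]->1; indeg[3]->2; indeg[4]->0 | ready=[4] | order so far=[0, 5, 1]
  pop 4: indeg[2]->0; indeg[3]->1 | ready=[2] | order so far=[0, 5, 1, 4]
  pop 2: indeg[3]->0 | ready=[3] | order so far=[0, 5, 1, 4, 2]
  pop 3: no out-edges | ready=[] | order so far=[0, 5, 1, 4, 2, 3]
  Result: [0, 5, 1, 4, 2, 3]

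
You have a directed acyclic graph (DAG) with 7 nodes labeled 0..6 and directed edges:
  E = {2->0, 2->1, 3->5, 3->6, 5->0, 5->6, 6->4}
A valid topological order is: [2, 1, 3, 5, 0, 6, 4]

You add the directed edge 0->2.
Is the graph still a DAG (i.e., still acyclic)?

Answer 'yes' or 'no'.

Answer: no

Derivation:
Given toposort: [2, 1, 3, 5, 0, 6, 4]
Position of 0: index 4; position of 2: index 0
New edge 0->2: backward (u after v in old order)
Backward edge: old toposort is now invalid. Check if this creates a cycle.
Does 2 already reach 0? Reachable from 2: [0, 1, 2]. YES -> cycle!
Still a DAG? no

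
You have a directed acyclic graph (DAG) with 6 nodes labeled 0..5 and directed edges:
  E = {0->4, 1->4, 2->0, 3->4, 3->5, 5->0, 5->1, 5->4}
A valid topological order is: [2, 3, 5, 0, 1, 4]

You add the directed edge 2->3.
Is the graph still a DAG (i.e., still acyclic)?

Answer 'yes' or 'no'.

Given toposort: [2, 3, 5, 0, 1, 4]
Position of 2: index 0; position of 3: index 1
New edge 2->3: forward
Forward edge: respects the existing order. Still a DAG, same toposort still valid.
Still a DAG? yes

Answer: yes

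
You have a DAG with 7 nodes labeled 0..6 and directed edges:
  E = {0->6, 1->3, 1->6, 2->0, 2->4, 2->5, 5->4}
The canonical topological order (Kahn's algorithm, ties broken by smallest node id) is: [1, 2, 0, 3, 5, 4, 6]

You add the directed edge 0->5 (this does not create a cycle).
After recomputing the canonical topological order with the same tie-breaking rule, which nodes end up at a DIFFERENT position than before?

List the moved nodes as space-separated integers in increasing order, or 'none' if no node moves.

Old toposort: [1, 2, 0, 3, 5, 4, 6]
Added edge 0->5
Recompute Kahn (smallest-id tiebreak):
  initial in-degrees: [1, 0, 0, 1, 2, 2, 2]
  ready (indeg=0): [1, 2]
  pop 1: indeg[3]->0; indeg[6]->1 | ready=[2, 3] | order so far=[1]
  pop 2: indeg[0]->0; indeg[4]->1; indeg[5]->1 | ready=[0, 3] | order so far=[1, 2]
  pop 0: indeg[5]->0; indeg[6]->0 | ready=[3, 5, 6] | order so far=[1, 2, 0]
  pop 3: no out-edges | ready=[5, 6] | order so far=[1, 2, 0, 3]
  pop 5: indeg[4]->0 | ready=[4, 6] | order so far=[1, 2, 0, 3, 5]
  pop 4: no out-edges | ready=[6] | order so far=[1, 2, 0, 3, 5, 4]
  pop 6: no out-edges | ready=[] | order so far=[1, 2, 0, 3, 5, 4, 6]
New canonical toposort: [1, 2, 0, 3, 5, 4, 6]
Compare positions:
  Node 0: index 2 -> 2 (same)
  Node 1: index 0 -> 0 (same)
  Node 2: index 1 -> 1 (same)
  Node 3: index 3 -> 3 (same)
  Node 4: index 5 -> 5 (same)
  Node 5: index 4 -> 4 (same)
  Node 6: index 6 -> 6 (same)
Nodes that changed position: none

Answer: none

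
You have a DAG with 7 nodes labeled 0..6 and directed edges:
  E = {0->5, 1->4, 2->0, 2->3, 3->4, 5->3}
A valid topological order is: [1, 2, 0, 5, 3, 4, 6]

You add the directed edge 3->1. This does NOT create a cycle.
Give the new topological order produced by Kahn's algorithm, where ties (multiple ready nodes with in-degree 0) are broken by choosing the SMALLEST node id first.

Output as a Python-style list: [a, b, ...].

Old toposort: [1, 2, 0, 5, 3, 4, 6]
Added edge: 3->1
Position of 3 (4) > position of 1 (0). Must reorder: 3 must now come before 1.
Run Kahn's algorithm (break ties by smallest node id):
  initial in-degrees: [1, 1, 0, 2, 2, 1, 0]
  ready (indeg=0): [2, 6]
  pop 2: indeg[0]->0; indeg[3]->1 | ready=[0, 6] | order so far=[2]
  pop 0: indeg[5]->0 | ready=[5, 6] | order so far=[2, 0]
  pop 5: indeg[3]->0 | ready=[3, 6] | order so far=[2, 0, 5]
  pop 3: indeg[1]->0; indeg[4]->1 | ready=[1, 6] | order so far=[2, 0, 5, 3]
  pop 1: indeg[4]->0 | ready=[4, 6] | order so far=[2, 0, 5, 3, 1]
  pop 4: no out-edges | ready=[6] | order so far=[2, 0, 5, 3, 1, 4]
  pop 6: no out-edges | ready=[] | order so far=[2, 0, 5, 3, 1, 4, 6]
  Result: [2, 0, 5, 3, 1, 4, 6]

Answer: [2, 0, 5, 3, 1, 4, 6]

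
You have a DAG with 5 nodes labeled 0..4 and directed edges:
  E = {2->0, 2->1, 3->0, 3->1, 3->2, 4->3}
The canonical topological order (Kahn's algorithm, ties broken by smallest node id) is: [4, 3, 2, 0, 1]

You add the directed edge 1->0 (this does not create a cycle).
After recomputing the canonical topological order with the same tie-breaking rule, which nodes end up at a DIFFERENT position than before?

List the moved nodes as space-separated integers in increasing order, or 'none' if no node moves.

Old toposort: [4, 3, 2, 0, 1]
Added edge 1->0
Recompute Kahn (smallest-id tiebreak):
  initial in-degrees: [3, 2, 1, 1, 0]
  ready (indeg=0): [4]
  pop 4: indeg[3]->0 | ready=[3] | order so far=[4]
  pop 3: indeg[0]->2; indeg[1]->1; indeg[2]->0 | ready=[2] | order so far=[4, 3]
  pop 2: indeg[0]->1; indeg[1]->0 | ready=[1] | order so far=[4, 3, 2]
  pop 1: indeg[0]->0 | ready=[0] | order so far=[4, 3, 2, 1]
  pop 0: no out-edges | ready=[] | order so far=[4, 3, 2, 1, 0]
New canonical toposort: [4, 3, 2, 1, 0]
Compare positions:
  Node 0: index 3 -> 4 (moved)
  Node 1: index 4 -> 3 (moved)
  Node 2: index 2 -> 2 (same)
  Node 3: index 1 -> 1 (same)
  Node 4: index 0 -> 0 (same)
Nodes that changed position: 0 1

Answer: 0 1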